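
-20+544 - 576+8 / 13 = -668 / 13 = -51.38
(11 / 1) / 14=11 / 14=0.79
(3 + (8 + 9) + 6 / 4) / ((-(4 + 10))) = -43 / 28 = -1.54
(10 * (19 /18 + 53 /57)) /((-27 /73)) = -247835 /4617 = -53.68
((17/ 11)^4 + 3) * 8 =1019552/ 14641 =69.64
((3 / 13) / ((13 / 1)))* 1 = 3 / 169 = 0.02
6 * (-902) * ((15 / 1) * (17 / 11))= -125460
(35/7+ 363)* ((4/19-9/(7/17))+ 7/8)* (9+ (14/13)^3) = -22891817982/292201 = -78342.71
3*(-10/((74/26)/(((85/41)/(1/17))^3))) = -1176706488750/2550077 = -461439.59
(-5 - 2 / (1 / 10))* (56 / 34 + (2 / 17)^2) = -41.52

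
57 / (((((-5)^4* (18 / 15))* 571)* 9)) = 19 / 1284750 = 0.00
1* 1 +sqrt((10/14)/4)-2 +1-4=-4 +sqrt(35)/14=-3.58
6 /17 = 0.35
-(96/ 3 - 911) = 879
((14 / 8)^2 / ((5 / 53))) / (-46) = -2597 / 3680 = -0.71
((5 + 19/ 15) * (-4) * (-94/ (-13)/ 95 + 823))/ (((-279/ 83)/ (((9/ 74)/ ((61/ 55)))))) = 58158651452/ 86409245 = 673.06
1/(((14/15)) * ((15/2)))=1/7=0.14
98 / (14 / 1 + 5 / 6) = 588 / 89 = 6.61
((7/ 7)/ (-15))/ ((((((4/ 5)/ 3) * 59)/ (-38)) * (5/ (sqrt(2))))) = 19 * sqrt(2)/ 590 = 0.05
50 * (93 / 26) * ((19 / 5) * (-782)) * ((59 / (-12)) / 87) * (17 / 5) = 230989897 / 2262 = 102117.55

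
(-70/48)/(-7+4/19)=665/3096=0.21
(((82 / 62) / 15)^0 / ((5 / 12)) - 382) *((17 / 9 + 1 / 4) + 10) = -414713 / 90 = -4607.92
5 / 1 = 5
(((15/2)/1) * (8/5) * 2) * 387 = 9288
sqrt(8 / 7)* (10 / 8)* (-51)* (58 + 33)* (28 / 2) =-23205* sqrt(14) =-86825.16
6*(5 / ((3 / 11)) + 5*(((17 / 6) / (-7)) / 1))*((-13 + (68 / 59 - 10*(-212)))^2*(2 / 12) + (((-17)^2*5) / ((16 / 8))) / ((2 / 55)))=21763288266695 / 292404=74428832.26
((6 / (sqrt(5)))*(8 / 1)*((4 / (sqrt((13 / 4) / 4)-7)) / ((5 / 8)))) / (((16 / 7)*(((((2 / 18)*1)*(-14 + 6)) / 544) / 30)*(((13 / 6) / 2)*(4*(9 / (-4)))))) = -122830848*sqrt(5) / 16705-4386816*sqrt(65) / 16705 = -18558.86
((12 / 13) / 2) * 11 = 66 / 13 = 5.08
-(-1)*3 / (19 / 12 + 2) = 36 / 43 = 0.84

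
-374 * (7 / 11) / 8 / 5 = -119 / 20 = -5.95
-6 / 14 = -3 / 7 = -0.43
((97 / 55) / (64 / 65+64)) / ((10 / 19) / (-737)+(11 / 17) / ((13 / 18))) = 354760913 / 11702102016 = 0.03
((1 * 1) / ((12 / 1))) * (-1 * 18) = -3 / 2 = -1.50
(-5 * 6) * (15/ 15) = -30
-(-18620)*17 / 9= 316540 / 9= 35171.11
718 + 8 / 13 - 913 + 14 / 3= -7399 / 39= -189.72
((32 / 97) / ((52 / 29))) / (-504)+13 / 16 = 1032295 / 1271088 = 0.81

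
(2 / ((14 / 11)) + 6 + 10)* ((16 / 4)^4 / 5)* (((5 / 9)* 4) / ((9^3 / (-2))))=-83968 / 15309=-5.48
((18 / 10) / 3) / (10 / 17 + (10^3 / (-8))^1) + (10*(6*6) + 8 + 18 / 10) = 1303528 / 3525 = 369.80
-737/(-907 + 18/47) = 34639/42611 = 0.81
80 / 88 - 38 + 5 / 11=-403 / 11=-36.64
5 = 5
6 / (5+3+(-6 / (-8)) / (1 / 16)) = 3 / 10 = 0.30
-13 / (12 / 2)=-13 / 6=-2.17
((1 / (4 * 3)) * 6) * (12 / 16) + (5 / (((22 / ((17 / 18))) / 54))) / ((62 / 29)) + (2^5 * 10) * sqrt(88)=15813 / 2728 + 640 * sqrt(22)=3007.66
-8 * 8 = -64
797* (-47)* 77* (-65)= 187482295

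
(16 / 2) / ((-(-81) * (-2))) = -4 / 81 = -0.05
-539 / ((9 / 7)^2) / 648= -26411 / 52488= -0.50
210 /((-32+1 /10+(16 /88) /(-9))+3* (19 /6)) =-51975 /5549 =-9.37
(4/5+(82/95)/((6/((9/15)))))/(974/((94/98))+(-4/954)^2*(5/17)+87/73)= 5587126356843/6408650679805225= 0.00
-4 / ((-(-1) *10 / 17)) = -34 / 5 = -6.80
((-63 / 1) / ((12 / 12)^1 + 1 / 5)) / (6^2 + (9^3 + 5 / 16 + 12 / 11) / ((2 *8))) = -147840 / 229927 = -0.64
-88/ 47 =-1.87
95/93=1.02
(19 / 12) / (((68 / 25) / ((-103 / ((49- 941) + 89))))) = 48925 / 655248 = 0.07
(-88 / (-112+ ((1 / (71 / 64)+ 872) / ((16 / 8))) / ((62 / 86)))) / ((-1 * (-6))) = -24211 / 814479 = -0.03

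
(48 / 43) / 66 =8 / 473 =0.02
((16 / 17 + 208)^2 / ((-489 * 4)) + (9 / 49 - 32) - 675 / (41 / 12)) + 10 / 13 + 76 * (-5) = -776225770683 / 1230293519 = -630.93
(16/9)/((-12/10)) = -40/27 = -1.48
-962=-962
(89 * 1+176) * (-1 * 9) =-2385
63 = 63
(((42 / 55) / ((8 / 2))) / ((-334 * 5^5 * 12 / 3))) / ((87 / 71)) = -497 / 13318250000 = -0.00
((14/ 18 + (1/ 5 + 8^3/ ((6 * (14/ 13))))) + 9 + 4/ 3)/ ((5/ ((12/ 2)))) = 57046/ 525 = 108.66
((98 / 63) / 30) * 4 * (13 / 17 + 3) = 1792 / 2295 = 0.78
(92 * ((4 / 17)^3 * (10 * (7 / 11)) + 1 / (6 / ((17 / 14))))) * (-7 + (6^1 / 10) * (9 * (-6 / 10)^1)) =-7625260288 / 28372575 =-268.75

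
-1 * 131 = -131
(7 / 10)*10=7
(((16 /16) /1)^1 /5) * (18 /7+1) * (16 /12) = 0.95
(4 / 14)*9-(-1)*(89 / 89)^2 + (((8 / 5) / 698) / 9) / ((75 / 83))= 29449199 / 8245125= 3.57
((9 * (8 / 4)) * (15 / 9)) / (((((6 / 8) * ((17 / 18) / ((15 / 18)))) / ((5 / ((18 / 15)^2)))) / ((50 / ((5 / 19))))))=1187500 / 51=23284.31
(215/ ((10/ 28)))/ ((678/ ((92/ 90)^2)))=636916/ 686475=0.93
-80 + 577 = 497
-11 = -11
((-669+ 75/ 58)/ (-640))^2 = 1499780529/ 1377894400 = 1.09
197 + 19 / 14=2777 / 14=198.36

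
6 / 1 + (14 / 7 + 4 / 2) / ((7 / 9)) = 78 / 7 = 11.14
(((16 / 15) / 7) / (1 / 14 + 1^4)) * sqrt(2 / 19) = 32 * sqrt(38) / 4275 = 0.05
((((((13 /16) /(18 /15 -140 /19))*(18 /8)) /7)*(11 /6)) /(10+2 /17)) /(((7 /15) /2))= -0.03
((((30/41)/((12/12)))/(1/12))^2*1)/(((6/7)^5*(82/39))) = 5462275/68921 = 79.25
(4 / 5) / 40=1 / 50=0.02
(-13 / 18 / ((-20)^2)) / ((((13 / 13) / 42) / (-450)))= 273 / 8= 34.12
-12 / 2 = -6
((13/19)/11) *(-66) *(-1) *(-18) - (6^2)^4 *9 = -287215740/19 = -15116617.89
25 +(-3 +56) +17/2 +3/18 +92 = 536/3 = 178.67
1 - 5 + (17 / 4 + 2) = 9 / 4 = 2.25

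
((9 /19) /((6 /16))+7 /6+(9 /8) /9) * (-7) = -8155 /456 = -17.88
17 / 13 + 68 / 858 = 595 / 429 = 1.39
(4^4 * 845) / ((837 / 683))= 147746560 / 837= 176519.19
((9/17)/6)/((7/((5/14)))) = 15/3332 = 0.00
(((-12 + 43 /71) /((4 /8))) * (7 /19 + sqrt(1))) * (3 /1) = -126204 /1349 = -93.55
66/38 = 33/19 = 1.74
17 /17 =1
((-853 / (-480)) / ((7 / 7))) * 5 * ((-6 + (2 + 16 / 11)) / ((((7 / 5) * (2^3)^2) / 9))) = -12795 / 5632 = -2.27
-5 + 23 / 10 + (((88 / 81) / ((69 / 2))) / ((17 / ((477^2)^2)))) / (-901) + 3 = -7074615099 / 66470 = -106433.20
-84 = -84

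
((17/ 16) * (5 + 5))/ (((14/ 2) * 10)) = 17/ 112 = 0.15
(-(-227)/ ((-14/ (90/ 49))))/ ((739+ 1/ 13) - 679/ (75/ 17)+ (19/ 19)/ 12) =-39838500/ 782893727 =-0.05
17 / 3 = 5.67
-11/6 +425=2539/6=423.17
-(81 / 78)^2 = -729 / 676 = -1.08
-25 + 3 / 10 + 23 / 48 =-24.22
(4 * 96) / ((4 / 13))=1248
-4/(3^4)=-4/81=-0.05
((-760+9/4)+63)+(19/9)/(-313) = -7828519/11268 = -694.76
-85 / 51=-5 / 3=-1.67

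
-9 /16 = -0.56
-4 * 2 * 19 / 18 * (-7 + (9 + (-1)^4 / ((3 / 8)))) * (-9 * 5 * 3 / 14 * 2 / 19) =40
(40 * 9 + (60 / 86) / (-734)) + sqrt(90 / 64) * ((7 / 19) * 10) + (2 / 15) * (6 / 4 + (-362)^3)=-1497150619018 / 236715 + 105 * sqrt(10) / 76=-6324692.50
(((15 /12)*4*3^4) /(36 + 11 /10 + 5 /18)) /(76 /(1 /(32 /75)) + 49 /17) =23236875 /75721958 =0.31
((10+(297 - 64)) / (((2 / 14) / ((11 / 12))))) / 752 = 6237 / 3008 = 2.07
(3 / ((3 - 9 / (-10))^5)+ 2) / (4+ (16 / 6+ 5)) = 0.17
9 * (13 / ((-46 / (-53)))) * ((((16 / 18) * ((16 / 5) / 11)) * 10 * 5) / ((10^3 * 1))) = 11024 / 6325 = 1.74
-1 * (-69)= 69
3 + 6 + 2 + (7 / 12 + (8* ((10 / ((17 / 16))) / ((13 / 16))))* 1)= 276479 / 2652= 104.25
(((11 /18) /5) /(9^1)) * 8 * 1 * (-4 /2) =-88 /405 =-0.22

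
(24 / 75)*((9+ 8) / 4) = 34 / 25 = 1.36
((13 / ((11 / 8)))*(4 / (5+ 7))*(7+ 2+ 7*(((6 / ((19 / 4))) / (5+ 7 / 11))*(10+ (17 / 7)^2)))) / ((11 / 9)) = 2297880 / 26257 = 87.51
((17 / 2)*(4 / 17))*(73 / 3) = 146 / 3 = 48.67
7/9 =0.78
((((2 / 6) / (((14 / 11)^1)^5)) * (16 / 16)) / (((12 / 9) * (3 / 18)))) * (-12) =-1449459 / 268912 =-5.39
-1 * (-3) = 3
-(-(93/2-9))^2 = -5625/4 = -1406.25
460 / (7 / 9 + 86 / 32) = 66240 / 499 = 132.75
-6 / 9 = -2 / 3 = -0.67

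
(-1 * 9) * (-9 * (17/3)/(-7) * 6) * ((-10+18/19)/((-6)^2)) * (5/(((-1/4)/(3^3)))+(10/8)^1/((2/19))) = -27796275/532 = -52248.64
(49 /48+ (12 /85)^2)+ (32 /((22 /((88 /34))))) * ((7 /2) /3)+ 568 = 198866537 /346800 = 573.43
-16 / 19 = -0.84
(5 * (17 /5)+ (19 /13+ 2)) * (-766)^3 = -119555055536 /13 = -9196542733.54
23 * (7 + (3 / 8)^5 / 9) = 5276269 / 32768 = 161.02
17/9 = 1.89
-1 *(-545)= 545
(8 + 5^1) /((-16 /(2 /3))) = -13 /24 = -0.54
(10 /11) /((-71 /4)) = -40 /781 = -0.05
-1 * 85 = -85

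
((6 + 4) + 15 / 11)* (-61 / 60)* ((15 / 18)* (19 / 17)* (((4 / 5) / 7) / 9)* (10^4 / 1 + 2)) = -48301325 / 35343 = -1366.64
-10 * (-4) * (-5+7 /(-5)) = -256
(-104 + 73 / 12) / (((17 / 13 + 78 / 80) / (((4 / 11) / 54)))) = -305500 / 1057617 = -0.29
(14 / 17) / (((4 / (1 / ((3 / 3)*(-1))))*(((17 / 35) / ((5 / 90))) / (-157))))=38465 / 10404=3.70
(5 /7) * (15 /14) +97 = 9581 /98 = 97.77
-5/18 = -0.28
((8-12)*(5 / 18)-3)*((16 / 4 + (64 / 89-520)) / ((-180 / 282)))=-7975054 / 2403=-3318.79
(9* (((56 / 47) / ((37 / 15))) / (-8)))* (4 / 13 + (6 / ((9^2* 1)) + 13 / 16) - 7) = 1141175 / 361712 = 3.15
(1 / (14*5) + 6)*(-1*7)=-421 / 10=-42.10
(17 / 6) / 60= 17 / 360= 0.05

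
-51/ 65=-0.78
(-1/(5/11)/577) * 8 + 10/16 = 13721/23080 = 0.59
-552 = -552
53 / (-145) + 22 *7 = 22277 / 145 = 153.63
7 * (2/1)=14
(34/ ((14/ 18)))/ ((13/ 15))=4590/ 91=50.44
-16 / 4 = -4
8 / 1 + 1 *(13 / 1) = 21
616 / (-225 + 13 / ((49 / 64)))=-30184 / 10193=-2.96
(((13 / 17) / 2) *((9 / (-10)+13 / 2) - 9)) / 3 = -13 / 30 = -0.43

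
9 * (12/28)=27/7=3.86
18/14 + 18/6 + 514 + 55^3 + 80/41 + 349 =47999096/287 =167244.24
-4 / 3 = -1.33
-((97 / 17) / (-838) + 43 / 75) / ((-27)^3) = 605303 / 21030301350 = 0.00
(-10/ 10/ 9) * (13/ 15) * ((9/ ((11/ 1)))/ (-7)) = 13/ 1155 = 0.01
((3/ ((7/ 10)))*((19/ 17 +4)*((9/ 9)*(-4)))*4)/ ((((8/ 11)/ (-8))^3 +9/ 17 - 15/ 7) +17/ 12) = 666990720/ 375439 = 1776.56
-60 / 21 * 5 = -100 / 7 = -14.29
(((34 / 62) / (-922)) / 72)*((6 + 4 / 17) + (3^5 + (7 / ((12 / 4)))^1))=-6415 / 3086856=-0.00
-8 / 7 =-1.14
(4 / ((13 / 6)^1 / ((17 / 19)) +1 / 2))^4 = 1731891456 / 492884401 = 3.51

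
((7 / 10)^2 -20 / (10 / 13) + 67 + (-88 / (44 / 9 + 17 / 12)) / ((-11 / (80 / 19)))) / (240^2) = 2244293 / 2760320000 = 0.00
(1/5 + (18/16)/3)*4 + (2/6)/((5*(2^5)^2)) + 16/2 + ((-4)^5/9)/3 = -3818999/138240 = -27.63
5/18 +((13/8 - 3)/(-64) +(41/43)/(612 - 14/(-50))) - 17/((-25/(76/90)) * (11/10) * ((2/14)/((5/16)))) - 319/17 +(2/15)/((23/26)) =-373328310658631/21741484807680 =-17.17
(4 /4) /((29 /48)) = 48 /29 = 1.66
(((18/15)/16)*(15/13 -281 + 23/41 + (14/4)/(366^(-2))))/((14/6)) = 15061.07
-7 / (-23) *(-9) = -63 / 23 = -2.74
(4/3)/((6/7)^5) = 16807/5832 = 2.88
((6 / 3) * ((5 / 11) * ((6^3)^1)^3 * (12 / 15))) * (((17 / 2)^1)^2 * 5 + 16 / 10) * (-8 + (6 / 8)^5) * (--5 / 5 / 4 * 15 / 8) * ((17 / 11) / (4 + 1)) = -57907003027869 / 19360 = -2991064205.98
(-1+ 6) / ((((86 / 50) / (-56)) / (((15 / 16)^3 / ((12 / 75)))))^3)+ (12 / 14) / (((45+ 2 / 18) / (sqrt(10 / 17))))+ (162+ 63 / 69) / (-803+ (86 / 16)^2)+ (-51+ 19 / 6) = -55024712874258033082933605127 / 2334675981680926261248+ 27 * sqrt(170) / 24157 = -23568458.01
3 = 3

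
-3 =-3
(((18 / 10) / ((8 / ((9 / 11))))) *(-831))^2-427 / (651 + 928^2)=780955340333167 / 33370251200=23402.74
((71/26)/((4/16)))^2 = 20164/169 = 119.31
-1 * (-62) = 62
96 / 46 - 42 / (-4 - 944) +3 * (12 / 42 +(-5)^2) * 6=11632139 / 25438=457.27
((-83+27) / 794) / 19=-0.00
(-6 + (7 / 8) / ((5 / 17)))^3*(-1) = 27.68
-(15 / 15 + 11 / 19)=-30 / 19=-1.58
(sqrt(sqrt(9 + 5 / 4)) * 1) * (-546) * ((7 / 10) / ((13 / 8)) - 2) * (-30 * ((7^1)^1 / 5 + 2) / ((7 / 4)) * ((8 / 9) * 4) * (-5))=443904 * sqrt(2) * 41^(1 / 4)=1588546.82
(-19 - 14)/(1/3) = -99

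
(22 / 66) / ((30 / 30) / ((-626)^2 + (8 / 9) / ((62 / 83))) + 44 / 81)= 2952010872 / 4810706983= 0.61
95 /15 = 19 /3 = 6.33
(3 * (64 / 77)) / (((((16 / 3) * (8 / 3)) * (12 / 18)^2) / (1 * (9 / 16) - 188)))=-728757 / 9856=-73.94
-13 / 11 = -1.18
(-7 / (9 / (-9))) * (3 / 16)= 21 / 16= 1.31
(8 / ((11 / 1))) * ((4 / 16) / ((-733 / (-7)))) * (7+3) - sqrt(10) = -3.14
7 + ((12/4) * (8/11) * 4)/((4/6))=221/11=20.09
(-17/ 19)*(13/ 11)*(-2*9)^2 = -71604/ 209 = -342.60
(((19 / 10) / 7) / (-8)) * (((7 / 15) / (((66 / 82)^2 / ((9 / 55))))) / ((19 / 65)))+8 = 12755747 / 1597200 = 7.99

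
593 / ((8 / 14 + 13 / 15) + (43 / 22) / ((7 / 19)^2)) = 9588810 / 256099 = 37.44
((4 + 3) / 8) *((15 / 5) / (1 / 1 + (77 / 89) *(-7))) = -623 / 1200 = -0.52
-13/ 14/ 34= -13/ 476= -0.03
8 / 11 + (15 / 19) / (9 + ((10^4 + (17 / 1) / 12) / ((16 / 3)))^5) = 3784926250383385007377234456 / 5204273594277154141538521057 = 0.73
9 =9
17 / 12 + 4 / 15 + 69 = 4241 / 60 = 70.68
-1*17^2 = -289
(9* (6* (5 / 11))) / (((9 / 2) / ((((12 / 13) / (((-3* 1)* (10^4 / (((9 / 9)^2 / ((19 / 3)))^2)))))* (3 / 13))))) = -81 / 83887375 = -0.00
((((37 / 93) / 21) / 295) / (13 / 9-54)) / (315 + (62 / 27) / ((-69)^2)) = -4756239 / 1226072227167865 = -0.00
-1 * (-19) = 19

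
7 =7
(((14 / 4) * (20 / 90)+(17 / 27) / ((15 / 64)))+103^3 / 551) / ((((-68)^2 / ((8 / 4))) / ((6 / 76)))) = 27707968 / 408448035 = 0.07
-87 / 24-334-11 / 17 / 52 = -596943 / 1768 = -337.64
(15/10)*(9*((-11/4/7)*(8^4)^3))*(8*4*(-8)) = 653109906898944/7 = 93301415271277.71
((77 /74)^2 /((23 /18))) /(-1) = -0.85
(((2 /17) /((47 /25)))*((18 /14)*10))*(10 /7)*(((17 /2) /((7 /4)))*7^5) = 4410000 /47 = 93829.79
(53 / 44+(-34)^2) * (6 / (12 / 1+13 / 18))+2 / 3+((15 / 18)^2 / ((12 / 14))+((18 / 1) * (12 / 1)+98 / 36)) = 416759141 / 544104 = 765.95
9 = 9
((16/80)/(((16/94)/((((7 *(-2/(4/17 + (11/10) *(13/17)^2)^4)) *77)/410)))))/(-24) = 4417921581321325/20446355437692972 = 0.22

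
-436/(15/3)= -436/5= -87.20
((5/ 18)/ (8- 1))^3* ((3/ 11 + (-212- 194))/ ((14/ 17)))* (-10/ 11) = 47419375/ 1694318472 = 0.03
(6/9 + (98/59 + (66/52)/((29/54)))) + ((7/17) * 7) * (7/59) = 5709460/1134393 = 5.03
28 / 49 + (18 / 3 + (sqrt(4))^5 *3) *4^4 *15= 391680.57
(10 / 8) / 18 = 0.07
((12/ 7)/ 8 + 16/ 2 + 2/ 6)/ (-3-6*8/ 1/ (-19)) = -6821/ 378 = -18.04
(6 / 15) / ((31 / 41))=82 / 155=0.53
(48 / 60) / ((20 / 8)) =8 / 25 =0.32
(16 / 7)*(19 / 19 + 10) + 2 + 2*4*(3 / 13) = 2638 / 91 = 28.99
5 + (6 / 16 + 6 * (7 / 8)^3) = 2405 / 256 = 9.39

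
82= 82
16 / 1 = 16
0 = 0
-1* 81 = -81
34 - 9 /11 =33.18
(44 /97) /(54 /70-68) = -0.01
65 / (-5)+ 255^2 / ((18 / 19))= 137249 / 2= 68624.50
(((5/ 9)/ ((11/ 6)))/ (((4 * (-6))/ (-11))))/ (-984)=-5/ 35424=-0.00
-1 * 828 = -828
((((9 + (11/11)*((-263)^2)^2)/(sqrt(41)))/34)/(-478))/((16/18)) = -51722.17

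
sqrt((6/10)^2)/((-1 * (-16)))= 0.04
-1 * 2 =-2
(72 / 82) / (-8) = -9 / 82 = -0.11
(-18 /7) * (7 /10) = -9 /5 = -1.80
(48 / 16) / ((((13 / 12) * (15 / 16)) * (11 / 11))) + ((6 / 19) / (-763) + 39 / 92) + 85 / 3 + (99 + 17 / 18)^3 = 126190486922202119 / 126397023480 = 998365.97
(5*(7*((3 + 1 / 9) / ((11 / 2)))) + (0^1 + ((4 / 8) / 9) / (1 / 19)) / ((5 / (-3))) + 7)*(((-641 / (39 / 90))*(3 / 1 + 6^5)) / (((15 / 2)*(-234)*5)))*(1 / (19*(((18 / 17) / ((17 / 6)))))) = 12442523068271 / 2574900900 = 4832.23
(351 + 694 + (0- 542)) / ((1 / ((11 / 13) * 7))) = 38731 / 13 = 2979.31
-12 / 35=-0.34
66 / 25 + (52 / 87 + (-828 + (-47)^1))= -1896083 / 2175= -871.76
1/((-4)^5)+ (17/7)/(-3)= -17429/21504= -0.81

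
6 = 6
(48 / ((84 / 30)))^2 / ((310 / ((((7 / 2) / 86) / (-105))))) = -24 / 65317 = -0.00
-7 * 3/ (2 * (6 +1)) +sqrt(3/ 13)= -3/ 2 +sqrt(39)/ 13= -1.02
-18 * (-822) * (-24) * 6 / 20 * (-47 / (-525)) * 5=-8344944 / 175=-47685.39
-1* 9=-9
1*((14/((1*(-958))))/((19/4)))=-28/9101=-0.00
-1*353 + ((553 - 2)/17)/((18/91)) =-57877/306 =-189.14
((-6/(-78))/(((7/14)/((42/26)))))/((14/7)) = 21/169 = 0.12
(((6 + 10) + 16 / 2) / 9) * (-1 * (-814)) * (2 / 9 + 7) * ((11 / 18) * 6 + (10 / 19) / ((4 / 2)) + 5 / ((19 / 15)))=123491.05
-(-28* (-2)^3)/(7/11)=-352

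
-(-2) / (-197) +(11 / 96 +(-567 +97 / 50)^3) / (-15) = 53313989239595453 / 4432500000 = 12027972.76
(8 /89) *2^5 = 256 /89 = 2.88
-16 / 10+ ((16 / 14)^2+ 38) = 9238 / 245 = 37.71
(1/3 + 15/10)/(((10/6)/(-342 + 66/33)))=-374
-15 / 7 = -2.14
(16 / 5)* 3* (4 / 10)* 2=192 / 25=7.68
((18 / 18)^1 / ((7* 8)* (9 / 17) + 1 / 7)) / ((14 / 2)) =17 / 3545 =0.00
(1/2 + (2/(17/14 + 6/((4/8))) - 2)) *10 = -499/37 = -13.49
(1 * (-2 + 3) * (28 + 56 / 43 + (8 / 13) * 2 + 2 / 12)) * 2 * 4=411868 / 1677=245.60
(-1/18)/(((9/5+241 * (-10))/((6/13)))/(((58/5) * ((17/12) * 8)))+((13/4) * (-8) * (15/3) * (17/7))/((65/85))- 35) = 13804/121141539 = 0.00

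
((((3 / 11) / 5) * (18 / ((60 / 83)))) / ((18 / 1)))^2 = 6889 / 1210000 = 0.01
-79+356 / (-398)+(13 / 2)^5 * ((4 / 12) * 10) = 368673383 / 9552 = 38596.46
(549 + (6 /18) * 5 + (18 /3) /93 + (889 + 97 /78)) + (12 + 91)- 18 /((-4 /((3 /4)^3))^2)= 61158962855 /39616512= 1543.77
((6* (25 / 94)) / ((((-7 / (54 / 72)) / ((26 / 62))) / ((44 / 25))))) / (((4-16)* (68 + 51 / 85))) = 2145 / 13993028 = 0.00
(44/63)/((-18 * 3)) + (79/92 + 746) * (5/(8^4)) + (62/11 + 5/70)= 46582156613/7050903552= 6.61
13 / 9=1.44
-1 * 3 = -3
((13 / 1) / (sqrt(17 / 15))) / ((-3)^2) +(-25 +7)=-18 +13 * sqrt(255) / 153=-16.64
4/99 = 0.04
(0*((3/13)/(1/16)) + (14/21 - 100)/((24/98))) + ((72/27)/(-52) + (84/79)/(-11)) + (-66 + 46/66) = -95788591/203346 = -471.06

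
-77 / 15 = -5.13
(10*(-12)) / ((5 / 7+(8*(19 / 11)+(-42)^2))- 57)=-1540 / 22093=-0.07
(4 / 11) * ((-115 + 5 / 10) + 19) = -382 / 11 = -34.73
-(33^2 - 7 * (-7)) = -1138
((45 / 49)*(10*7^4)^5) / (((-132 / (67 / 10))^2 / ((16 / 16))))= 4568717900637503475625 / 242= 18878999589411171386.88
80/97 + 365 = 35485/97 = 365.82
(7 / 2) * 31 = 108.50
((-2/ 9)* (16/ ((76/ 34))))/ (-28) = 68/ 1197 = 0.06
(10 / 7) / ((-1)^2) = 10 / 7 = 1.43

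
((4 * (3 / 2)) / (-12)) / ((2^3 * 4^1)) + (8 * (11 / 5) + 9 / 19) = 18.06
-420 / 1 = -420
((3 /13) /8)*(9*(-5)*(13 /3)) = -45 /8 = -5.62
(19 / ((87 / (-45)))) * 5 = -1425 / 29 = -49.14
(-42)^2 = 1764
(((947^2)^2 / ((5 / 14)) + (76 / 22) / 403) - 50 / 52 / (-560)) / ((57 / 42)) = 1659328536487.12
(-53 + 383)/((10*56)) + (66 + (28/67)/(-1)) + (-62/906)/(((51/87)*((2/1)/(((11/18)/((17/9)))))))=32494142293/491200584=66.15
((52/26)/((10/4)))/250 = 2/625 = 0.00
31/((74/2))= 0.84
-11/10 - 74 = -75.10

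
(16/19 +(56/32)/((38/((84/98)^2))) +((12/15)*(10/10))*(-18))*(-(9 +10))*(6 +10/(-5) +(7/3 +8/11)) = 4190971/2310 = 1814.27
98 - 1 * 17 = 81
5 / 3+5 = 20 / 3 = 6.67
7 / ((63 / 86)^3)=636056 / 35721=17.81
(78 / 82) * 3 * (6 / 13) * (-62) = -81.66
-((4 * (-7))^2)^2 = -614656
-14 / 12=-7 / 6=-1.17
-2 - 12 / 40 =-23 / 10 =-2.30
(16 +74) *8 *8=5760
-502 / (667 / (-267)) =134034 / 667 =200.95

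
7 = 7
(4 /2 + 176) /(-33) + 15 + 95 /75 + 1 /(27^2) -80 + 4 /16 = -11046317 /160380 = -68.88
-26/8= -13/4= -3.25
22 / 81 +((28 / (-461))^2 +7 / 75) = 158640619 / 430355025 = 0.37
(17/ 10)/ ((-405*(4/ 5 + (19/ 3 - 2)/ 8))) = -68/ 21735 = -0.00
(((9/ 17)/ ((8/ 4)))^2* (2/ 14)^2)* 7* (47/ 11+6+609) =137943/ 22253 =6.20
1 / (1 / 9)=9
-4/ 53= -0.08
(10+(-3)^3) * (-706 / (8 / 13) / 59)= 78013 / 236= 330.56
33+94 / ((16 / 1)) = 311 / 8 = 38.88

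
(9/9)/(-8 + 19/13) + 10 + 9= 1602/85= 18.85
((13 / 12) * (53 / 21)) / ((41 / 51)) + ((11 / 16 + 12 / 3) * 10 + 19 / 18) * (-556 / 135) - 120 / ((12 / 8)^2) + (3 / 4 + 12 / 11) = -1883312113 / 7671510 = -245.49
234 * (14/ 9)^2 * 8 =40768/ 9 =4529.78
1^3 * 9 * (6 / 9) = 6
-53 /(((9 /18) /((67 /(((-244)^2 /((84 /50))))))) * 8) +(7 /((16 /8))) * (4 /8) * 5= 25972429 /2976800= 8.72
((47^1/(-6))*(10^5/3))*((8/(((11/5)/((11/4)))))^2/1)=-26111111.11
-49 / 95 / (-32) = 49 / 3040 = 0.02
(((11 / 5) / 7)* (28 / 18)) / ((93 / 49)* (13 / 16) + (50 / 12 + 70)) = 17248 / 2671005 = 0.01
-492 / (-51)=164 / 17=9.65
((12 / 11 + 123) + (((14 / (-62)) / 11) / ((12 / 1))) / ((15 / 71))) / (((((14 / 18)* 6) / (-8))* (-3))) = 1088029 / 15345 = 70.90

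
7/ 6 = 1.17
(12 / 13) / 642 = 2 / 1391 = 0.00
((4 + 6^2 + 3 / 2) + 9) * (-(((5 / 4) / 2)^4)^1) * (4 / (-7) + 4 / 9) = 63125 / 64512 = 0.98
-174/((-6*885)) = 29/885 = 0.03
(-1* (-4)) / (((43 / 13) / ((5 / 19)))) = 260 / 817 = 0.32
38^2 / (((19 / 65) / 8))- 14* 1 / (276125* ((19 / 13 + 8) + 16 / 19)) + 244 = 27943678799042 / 702738125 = 39764.00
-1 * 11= -11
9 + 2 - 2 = 9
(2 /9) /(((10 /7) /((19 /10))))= 0.30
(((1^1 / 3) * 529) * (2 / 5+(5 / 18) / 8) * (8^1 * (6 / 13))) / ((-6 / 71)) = -11755967 / 3510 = -3349.28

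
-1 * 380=-380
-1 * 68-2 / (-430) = -14619 / 215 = -68.00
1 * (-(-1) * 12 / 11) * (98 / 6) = 196 / 11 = 17.82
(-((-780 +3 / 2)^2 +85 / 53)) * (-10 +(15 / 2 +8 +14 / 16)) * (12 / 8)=-19658287161 / 3392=-5795485.60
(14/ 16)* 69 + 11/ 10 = 2459/ 40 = 61.48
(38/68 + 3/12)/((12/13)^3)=120835/117504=1.03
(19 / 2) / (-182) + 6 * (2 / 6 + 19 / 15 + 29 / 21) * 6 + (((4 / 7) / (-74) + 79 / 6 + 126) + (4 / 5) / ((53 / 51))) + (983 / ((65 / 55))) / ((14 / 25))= 1426915919 / 823620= 1732.49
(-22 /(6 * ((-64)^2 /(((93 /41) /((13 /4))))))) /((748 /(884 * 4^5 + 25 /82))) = -2301059847 /3043336192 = -0.76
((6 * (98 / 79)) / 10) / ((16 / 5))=147 / 632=0.23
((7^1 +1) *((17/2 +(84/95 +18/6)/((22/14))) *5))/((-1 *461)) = -91724/96349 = -0.95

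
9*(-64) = -576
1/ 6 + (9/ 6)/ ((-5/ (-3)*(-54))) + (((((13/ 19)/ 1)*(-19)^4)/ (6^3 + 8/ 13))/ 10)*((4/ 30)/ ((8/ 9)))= 3561993/ 563200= 6.32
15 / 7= 2.14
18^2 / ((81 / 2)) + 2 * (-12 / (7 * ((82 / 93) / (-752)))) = 841528 / 287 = 2932.15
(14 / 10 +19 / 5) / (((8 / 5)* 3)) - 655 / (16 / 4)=-162.67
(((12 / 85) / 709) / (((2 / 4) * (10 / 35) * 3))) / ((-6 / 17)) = -14 / 10635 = -0.00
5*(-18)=-90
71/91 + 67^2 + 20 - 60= 404930/91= 4449.78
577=577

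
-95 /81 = -1.17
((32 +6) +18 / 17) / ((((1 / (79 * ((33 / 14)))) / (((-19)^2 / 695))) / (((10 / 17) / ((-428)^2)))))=78113541 / 6438848906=0.01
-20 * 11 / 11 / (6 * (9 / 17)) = -170 / 27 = -6.30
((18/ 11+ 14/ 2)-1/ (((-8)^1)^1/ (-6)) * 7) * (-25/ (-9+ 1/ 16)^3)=3814400/ 32166277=0.12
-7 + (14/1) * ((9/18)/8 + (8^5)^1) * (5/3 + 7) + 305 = 15904625/4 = 3976156.25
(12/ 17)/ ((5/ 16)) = 192/ 85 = 2.26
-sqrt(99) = -3*sqrt(11) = -9.95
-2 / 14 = -1 / 7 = -0.14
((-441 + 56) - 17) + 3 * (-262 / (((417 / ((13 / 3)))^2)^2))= -402.00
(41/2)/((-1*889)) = -41/1778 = -0.02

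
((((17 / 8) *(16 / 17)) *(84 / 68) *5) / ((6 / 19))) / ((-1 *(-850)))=133 / 2890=0.05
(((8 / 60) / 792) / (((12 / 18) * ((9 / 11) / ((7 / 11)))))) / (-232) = -0.00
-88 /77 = -8 /7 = -1.14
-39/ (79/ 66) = -2574/ 79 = -32.58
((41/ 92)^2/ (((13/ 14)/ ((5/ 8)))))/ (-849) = -58835/ 373668672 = -0.00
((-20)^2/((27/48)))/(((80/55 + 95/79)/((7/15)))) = 7786240/62343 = 124.89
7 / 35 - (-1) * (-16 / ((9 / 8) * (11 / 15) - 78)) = 6287 / 15435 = 0.41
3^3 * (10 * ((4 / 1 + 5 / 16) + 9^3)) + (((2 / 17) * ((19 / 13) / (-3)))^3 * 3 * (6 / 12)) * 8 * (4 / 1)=153872903878679 / 777157992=197994.37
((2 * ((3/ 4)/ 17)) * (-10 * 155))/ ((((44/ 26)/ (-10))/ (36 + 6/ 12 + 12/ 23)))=257365875/ 8602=29919.31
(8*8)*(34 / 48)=136 / 3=45.33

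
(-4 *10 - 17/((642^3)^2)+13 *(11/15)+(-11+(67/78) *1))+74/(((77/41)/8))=96235538382538418625859/350440466855814054720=274.61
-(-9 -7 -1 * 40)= 56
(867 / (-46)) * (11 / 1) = -9537 / 46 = -207.33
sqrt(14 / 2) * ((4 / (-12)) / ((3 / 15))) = -5 * sqrt(7) / 3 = -4.41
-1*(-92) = 92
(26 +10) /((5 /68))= 2448 /5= 489.60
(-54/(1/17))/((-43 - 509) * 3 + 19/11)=10098/18197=0.55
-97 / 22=-4.41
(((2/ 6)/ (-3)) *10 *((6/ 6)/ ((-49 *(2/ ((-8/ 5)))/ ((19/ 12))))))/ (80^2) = -19/ 4233600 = -0.00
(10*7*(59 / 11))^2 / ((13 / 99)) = 153512100 / 143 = 1073511.19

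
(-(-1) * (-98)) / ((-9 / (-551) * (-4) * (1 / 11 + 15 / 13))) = 3860857 / 3204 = 1205.01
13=13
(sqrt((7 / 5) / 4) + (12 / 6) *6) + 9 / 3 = sqrt(35) / 10 + 15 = 15.59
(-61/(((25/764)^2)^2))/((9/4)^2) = -332524195926016/31640625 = -10509406.69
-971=-971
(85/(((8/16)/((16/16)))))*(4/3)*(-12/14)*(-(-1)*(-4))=5440/7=777.14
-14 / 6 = -7 / 3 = -2.33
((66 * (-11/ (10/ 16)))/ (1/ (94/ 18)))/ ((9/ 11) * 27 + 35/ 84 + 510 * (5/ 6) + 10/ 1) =-4003648/ 301955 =-13.26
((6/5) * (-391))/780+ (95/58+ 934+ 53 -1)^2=1066435521263/1093300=975428.08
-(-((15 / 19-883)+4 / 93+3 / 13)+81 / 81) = -20281940 / 22971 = -882.94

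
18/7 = 2.57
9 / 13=0.69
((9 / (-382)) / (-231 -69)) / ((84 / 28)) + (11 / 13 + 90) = 45114213 / 496600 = 90.85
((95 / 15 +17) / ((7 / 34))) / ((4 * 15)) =17 / 9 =1.89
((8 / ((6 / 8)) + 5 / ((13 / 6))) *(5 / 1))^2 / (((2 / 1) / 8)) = 25603600 / 1521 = 16833.40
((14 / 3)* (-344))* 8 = -38528 / 3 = -12842.67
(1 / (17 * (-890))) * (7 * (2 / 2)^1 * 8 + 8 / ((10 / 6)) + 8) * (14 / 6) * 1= -1204 / 113475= -0.01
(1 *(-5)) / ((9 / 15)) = -25 / 3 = -8.33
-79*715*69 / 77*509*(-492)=88730396820 / 7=12675770974.29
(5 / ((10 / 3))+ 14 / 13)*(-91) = -469 / 2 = -234.50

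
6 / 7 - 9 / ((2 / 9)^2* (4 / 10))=-25467 / 56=-454.77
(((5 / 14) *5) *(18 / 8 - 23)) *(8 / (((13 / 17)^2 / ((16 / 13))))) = -9594800 / 15379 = -623.89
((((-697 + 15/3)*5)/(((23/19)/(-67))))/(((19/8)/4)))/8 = 40316.52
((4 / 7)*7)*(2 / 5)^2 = 0.64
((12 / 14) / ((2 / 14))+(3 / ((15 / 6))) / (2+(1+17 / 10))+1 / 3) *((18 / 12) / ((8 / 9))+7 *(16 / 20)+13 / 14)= 4274329 / 78960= 54.13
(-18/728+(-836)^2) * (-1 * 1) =-254398135/364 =-698895.98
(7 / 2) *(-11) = -77 / 2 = -38.50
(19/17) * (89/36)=2.76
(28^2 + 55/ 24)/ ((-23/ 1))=-18871/ 552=-34.19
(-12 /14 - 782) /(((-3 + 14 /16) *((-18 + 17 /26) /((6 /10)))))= -683904 /53669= -12.74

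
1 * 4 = 4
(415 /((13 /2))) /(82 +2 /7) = 2905 /3744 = 0.78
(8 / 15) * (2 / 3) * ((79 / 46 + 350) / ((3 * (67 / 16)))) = 690304 / 69345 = 9.95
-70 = -70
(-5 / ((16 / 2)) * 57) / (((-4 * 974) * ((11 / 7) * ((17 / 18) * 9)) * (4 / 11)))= 1995 / 1059712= 0.00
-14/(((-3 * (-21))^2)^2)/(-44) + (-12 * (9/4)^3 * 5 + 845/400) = -674638558189/990186120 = -681.32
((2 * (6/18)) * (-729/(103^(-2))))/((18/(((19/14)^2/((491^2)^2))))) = -103405923/11391529517956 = -0.00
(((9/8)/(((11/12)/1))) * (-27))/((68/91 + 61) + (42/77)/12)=-66339/123709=-0.54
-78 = -78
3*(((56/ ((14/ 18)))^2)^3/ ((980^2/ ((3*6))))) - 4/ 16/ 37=69587377657223/ 8883700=7833152.59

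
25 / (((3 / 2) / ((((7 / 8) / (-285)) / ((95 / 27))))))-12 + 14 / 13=-205321 / 18772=-10.94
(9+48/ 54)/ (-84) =-89/ 756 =-0.12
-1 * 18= -18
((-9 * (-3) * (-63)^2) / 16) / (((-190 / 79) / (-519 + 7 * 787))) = -4224472623 / 304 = -13896291.52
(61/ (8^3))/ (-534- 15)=-1/ 4608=-0.00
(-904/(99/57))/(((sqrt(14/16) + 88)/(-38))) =41772032/185835-1305376 * sqrt(14)/2044185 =222.39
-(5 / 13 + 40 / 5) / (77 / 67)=-7303 / 1001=-7.30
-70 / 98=-5 / 7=-0.71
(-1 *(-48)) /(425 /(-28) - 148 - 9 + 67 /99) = -133056 /475403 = -0.28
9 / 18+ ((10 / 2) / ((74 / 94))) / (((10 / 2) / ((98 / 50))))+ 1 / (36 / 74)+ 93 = 816227 / 8325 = 98.05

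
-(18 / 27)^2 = -4 / 9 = -0.44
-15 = -15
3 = 3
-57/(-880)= 57/880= 0.06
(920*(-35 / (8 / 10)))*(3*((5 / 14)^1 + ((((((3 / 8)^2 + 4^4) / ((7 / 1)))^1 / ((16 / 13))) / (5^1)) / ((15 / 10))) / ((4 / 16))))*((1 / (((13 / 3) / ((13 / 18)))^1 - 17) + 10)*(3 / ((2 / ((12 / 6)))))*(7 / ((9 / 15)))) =-478010630125 / 704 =-678992372.34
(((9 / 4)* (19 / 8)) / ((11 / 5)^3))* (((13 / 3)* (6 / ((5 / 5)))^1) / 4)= 277875 / 85184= 3.26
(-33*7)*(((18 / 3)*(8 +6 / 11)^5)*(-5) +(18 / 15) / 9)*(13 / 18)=150266833930759 / 658845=228076154.38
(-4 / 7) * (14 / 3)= -8 / 3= -2.67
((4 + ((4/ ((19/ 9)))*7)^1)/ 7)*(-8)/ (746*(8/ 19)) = -164/ 2611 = -0.06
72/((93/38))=29.42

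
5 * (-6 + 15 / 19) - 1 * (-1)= -476 / 19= -25.05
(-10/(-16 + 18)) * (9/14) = -3.21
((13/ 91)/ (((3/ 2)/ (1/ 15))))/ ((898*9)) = 1/ 1272915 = 0.00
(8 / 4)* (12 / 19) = 1.26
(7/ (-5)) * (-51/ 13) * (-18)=-6426/ 65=-98.86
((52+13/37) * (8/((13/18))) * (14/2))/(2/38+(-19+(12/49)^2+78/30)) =-34258044240/137457701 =-249.23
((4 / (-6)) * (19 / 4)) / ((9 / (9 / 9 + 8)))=-19 / 6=-3.17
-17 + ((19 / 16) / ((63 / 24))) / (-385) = -274909 / 16170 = -17.00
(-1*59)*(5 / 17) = -295 / 17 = -17.35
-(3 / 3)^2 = -1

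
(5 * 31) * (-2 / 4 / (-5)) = 31 / 2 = 15.50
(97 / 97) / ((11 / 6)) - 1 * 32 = -346 / 11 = -31.45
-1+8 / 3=5 / 3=1.67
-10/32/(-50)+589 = 589.01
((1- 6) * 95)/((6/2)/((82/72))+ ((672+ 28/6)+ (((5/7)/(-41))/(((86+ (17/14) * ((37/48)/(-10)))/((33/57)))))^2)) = -2381737985472556425/3406140105129864194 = -0.70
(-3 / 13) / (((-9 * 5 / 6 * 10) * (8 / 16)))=2 / 325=0.01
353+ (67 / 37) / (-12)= 156665 / 444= 352.85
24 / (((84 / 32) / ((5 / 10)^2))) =16 / 7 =2.29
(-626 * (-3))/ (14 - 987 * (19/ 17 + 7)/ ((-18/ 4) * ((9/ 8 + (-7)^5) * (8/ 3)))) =134.52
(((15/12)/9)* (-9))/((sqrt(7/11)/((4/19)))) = -0.33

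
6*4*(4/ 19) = 96/ 19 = 5.05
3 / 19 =0.16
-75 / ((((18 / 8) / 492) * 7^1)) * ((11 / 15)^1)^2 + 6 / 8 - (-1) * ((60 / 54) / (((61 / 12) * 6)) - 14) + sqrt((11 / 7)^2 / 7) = -6523621 / 5124 + 11 * sqrt(7) / 49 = -1272.56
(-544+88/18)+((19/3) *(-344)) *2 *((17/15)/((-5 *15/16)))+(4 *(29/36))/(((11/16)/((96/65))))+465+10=480847687/482625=996.32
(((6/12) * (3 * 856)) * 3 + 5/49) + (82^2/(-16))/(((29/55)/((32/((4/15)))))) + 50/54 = -3521709826/38367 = -91790.08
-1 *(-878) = 878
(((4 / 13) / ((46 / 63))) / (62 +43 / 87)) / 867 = 3654 / 469816607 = 0.00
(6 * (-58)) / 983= -0.35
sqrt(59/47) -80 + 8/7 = -552/7 + sqrt(2773)/47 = -77.74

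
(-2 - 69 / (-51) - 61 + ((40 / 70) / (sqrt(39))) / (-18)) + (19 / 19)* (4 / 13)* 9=-13012 / 221 - 2* sqrt(39) / 2457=-58.88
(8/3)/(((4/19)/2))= 25.33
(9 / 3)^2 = 9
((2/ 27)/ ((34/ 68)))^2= 16/ 729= 0.02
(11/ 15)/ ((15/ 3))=11/ 75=0.15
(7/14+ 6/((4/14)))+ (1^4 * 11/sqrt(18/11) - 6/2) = 11 * sqrt(22)/6+ 37/2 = 27.10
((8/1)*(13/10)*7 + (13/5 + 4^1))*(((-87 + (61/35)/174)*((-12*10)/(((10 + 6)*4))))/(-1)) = -210318293/16240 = -12950.63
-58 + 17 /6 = -331 /6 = -55.17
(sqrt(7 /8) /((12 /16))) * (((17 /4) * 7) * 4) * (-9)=-357 * sqrt(14)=-1335.77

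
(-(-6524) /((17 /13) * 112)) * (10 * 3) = 45435 /34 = 1336.32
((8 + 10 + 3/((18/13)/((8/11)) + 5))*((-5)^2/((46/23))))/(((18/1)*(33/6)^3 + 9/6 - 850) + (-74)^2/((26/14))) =1433900/31703649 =0.05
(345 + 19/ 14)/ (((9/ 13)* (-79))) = -63037/ 9954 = -6.33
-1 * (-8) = 8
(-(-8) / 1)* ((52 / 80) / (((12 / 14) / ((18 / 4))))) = 273 / 10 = 27.30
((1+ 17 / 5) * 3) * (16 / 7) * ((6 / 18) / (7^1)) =352 / 245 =1.44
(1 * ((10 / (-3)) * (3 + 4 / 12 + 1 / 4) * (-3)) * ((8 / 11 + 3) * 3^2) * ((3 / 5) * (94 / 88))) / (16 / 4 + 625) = 745749 / 608872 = 1.22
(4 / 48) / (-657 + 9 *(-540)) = -1 / 66204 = -0.00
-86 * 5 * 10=-4300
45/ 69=15/ 23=0.65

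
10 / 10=1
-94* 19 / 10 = -893 / 5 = -178.60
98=98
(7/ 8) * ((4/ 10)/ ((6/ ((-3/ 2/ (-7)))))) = 1/ 80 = 0.01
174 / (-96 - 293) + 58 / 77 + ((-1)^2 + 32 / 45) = 2718761 / 1347885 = 2.02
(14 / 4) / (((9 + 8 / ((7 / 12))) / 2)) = 49 / 159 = 0.31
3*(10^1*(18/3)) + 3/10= 1803/10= 180.30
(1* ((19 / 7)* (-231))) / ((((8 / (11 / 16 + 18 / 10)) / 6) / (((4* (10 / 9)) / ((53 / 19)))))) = -790229 / 424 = -1863.75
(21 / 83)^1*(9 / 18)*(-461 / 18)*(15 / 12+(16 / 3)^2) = -3449663 / 35856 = -96.21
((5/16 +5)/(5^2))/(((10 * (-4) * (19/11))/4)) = -187/15200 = -0.01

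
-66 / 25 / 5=-0.53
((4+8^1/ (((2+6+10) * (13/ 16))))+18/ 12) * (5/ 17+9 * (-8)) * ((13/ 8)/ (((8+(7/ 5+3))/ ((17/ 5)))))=-1724885/ 8928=-193.20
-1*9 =-9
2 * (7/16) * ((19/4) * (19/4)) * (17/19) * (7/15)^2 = 110789/28800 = 3.85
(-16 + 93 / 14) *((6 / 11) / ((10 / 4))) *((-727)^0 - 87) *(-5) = -67596 / 77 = -877.87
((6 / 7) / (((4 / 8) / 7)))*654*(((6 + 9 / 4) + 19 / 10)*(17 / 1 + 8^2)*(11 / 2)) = 177436413 / 5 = 35487282.60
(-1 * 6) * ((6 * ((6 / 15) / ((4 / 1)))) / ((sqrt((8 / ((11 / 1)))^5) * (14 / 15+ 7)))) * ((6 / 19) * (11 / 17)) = -107811 * sqrt(22) / 2459968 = -0.21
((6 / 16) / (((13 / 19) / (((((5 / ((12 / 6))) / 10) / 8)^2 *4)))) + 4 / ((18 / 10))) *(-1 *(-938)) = 249973717 / 119808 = 2086.45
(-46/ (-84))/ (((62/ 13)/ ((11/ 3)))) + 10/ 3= 29329/ 7812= 3.75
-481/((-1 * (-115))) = -4.18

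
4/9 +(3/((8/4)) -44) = -757/18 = -42.06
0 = 0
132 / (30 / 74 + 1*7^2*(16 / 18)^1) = 43956 / 14639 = 3.00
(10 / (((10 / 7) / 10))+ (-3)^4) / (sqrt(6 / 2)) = 151* sqrt(3) / 3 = 87.18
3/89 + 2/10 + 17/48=12557/21360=0.59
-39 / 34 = -1.15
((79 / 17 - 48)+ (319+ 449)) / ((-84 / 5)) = -61595 / 1428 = -43.13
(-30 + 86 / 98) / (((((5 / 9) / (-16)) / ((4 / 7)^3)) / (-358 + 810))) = 5944356864 / 84035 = 70736.68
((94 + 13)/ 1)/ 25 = 107/ 25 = 4.28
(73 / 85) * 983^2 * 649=45779873953 / 85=538586752.39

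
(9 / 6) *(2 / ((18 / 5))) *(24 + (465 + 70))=2795 / 6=465.83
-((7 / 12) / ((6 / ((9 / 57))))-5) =2273 / 456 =4.98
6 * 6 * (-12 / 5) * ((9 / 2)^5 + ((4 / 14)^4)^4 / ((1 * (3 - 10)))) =-370888178951569202757 / 2326305139872070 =-159432.30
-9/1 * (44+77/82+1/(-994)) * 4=-32965272/20377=-1617.77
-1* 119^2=-14161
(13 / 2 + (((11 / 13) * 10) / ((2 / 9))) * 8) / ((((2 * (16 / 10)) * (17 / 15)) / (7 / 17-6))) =-57634125 / 120224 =-479.39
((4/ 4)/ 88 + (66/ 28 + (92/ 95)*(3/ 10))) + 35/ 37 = 39028221/ 10826200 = 3.60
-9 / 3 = -3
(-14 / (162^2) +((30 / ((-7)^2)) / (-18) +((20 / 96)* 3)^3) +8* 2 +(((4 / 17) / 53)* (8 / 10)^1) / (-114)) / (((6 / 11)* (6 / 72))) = 2512166679978197 / 7044569844480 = 356.61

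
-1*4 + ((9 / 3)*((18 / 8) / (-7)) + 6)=29 / 28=1.04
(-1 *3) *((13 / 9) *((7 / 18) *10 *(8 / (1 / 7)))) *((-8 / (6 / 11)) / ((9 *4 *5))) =56056 / 729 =76.89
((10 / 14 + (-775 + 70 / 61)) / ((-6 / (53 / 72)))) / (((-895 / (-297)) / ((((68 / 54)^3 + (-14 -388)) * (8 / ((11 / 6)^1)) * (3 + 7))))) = -275515198310360 / 501476913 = -549407.54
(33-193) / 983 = -160 / 983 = -0.16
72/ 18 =4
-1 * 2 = -2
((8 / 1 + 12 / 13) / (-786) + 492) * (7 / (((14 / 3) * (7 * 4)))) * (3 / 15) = 251357 / 47684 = 5.27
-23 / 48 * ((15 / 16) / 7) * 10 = -575 / 896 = -0.64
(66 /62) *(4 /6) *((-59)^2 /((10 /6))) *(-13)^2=38827074 /155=250497.25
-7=-7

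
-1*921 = -921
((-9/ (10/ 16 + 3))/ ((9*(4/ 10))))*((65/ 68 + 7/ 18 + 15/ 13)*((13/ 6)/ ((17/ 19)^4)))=-12953255795/ 2223496062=-5.83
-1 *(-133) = 133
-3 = -3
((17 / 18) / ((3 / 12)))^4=203.68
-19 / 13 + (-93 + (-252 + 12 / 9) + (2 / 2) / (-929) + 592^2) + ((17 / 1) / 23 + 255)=291971717257 / 833313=350374.61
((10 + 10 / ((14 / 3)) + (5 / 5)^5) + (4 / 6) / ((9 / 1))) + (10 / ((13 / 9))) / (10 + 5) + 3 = 40979 / 2457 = 16.68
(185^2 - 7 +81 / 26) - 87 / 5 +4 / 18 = 40018607 / 1170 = 34203.94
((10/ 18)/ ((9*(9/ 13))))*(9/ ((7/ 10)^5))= 6500000/ 1361367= 4.77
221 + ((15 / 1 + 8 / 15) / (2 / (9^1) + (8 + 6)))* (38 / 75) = 1772427 / 8000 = 221.55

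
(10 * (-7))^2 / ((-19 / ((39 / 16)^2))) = -1532.26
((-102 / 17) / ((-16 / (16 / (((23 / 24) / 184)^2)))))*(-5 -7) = -2654208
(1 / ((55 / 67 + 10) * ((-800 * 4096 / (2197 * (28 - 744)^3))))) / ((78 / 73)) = 4740710775281 / 222720000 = 21285.52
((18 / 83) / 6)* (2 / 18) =1 / 249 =0.00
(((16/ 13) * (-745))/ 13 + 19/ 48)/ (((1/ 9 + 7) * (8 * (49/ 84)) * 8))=-5120541/ 19382272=-0.26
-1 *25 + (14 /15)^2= -5429 /225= -24.13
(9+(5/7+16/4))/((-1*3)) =-32/7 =-4.57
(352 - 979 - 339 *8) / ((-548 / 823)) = 2747997 / 548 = 5014.59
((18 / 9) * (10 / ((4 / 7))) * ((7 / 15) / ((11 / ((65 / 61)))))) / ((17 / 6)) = 6370 / 11407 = 0.56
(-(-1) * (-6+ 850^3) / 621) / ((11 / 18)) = 1228249988 / 759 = 1618247.68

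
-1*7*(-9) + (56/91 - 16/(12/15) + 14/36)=10297/234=44.00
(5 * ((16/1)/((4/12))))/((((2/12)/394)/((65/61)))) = 36878400/61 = 604563.93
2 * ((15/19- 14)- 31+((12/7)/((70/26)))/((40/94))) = -1988346/23275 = -85.43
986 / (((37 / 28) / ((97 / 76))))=669494 / 703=952.34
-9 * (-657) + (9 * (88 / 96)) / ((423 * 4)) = 13339739 / 2256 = 5913.00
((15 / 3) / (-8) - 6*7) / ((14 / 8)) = -24.36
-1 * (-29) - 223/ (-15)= 658/ 15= 43.87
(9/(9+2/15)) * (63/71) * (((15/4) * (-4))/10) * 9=-229635/19454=-11.80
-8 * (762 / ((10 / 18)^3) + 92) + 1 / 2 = -9071843 / 250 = -36287.37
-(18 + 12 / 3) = -22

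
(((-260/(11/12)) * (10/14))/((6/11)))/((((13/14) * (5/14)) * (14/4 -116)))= 448/45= 9.96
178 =178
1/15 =0.07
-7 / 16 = -0.44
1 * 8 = 8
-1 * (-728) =728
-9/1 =-9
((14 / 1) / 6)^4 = 2401 / 81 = 29.64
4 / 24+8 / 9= 19 / 18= 1.06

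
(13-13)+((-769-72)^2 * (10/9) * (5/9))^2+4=1250616032428744/6561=190613630914.30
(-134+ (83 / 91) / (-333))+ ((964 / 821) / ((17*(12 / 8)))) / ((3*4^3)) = -151133010971 / 1127837256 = -134.00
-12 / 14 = -6 / 7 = -0.86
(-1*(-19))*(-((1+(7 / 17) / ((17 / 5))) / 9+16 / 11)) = -95380 / 3179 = -30.00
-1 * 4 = -4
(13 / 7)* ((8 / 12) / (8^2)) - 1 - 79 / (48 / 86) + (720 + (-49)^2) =667179 / 224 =2978.48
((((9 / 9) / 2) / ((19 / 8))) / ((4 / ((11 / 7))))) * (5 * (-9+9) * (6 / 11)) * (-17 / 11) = 0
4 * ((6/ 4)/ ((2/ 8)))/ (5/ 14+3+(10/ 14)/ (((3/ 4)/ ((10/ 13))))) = 1872/ 319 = 5.87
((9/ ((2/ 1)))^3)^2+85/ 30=1594867/ 192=8306.60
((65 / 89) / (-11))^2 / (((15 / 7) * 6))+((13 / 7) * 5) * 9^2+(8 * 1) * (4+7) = 101458688783 / 120763566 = 840.14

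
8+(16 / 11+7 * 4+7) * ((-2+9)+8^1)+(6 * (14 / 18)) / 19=555.06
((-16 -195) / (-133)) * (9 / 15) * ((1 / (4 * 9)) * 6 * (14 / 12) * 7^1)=1477 / 1140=1.30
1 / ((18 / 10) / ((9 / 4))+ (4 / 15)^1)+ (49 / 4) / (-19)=0.29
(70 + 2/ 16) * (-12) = -1683/ 2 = -841.50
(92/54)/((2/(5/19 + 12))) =5359/513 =10.45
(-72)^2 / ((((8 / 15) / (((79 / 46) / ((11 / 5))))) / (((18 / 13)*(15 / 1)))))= 157591.67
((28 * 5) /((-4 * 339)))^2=1225 /114921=0.01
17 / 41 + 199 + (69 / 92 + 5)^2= 152505 / 656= 232.48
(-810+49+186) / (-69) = 25 / 3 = 8.33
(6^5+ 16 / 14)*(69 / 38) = 14121.65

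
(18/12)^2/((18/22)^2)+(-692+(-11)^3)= -72707/36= -2019.64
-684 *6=-4104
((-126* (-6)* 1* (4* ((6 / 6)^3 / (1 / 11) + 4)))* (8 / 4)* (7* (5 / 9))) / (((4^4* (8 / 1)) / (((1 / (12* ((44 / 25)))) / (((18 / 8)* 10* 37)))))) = 6125 / 625152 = 0.01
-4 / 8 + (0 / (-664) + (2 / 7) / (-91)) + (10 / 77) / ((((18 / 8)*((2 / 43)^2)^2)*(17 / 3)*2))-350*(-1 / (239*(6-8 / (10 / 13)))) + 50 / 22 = 372268360267 / 341633292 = 1089.67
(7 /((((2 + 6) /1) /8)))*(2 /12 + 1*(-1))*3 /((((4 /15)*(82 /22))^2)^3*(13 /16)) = -706271545546875 /31616693828096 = -22.34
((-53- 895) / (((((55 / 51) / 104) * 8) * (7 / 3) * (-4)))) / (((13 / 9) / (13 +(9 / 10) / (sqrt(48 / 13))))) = 979047 * sqrt(39) / 15400 +4242537 / 385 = 11416.60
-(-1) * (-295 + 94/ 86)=-12638/ 43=-293.91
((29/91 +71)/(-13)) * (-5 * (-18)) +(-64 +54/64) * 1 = -21082043/37856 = -556.90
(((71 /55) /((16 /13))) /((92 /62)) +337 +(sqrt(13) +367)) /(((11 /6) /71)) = 426 * sqrt(13) /11 +6076151529 /222640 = 27431.01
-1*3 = -3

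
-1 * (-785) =785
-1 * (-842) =842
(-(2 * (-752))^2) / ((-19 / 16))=36192256 / 19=1904855.58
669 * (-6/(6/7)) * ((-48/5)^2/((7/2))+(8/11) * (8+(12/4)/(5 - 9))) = -40700622/275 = -148002.26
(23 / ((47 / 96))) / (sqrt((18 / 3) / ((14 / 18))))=368 *sqrt(42) / 141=16.91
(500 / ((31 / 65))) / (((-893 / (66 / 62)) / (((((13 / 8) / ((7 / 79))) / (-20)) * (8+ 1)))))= 495655875 / 48057688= 10.31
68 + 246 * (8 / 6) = 396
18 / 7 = 2.57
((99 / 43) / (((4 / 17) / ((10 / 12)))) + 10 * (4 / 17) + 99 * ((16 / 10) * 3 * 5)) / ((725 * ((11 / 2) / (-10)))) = -13956293 / 2331890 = -5.98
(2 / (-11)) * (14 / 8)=-7 / 22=-0.32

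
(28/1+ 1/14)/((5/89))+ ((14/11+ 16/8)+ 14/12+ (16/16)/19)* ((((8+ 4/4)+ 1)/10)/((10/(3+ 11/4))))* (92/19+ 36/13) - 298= 1199705114/5420415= 221.33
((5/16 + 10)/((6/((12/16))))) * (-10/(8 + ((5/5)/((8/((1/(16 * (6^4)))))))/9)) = -19245600/11943937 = -1.61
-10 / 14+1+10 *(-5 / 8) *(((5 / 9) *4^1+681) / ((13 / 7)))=-579353 / 252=-2299.02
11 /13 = 0.85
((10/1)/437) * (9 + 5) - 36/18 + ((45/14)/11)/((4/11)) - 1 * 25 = -633239/24472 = -25.88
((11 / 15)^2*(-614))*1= -74294 / 225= -330.20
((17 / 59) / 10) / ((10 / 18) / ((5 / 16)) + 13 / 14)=0.01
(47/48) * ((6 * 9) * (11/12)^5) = 7569397/221184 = 34.22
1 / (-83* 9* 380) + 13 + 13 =7380359 / 283860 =26.00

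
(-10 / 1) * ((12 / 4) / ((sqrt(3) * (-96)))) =5 * sqrt(3) / 48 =0.18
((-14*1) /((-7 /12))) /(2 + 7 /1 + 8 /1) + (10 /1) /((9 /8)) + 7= 17.30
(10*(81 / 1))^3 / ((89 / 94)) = 49955454000 / 89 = 561297235.96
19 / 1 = 19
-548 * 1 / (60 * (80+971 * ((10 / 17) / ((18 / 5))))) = -6987 / 182575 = -0.04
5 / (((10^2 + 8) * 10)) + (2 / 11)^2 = 985 / 26136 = 0.04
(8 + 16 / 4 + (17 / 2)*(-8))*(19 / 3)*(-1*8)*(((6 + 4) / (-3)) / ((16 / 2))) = -1182.22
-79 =-79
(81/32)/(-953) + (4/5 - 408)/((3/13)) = -807169343/457440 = -1764.54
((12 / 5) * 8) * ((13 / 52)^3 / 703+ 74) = 9988227 / 7030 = 1420.80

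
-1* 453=-453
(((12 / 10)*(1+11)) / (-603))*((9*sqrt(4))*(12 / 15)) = -576 / 1675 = -0.34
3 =3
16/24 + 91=275/3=91.67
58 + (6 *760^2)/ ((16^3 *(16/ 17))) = 956.97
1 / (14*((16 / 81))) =81 / 224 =0.36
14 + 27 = 41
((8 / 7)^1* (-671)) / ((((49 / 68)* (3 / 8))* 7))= -405.41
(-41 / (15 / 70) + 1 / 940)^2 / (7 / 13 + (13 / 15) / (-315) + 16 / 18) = 79476239455977 / 3092812064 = 25697.08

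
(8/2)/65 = 4/65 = 0.06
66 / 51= 22 / 17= 1.29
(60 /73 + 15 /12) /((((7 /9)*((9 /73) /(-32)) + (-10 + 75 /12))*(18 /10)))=-2200 /7173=-0.31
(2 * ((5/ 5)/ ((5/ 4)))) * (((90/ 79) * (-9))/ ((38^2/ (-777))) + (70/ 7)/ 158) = 254636/ 28519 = 8.93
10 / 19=0.53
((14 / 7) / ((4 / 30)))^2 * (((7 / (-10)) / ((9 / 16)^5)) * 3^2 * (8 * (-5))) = 734003200 / 729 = 1006863.10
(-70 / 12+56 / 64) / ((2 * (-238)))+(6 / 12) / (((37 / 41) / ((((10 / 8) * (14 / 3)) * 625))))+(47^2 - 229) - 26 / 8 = 4732151 / 1184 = 3996.75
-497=-497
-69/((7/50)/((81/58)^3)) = -1342.43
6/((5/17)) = 102/5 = 20.40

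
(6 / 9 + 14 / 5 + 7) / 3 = 157 / 45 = 3.49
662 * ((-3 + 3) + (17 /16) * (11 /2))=61897 /16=3868.56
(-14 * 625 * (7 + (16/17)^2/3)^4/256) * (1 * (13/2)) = -91025595549560546875/144649306296576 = -629284.70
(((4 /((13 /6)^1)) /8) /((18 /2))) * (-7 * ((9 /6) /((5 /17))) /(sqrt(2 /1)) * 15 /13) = -357 * sqrt(2) /676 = -0.75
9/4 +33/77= 75/28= 2.68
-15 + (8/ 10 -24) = -191/ 5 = -38.20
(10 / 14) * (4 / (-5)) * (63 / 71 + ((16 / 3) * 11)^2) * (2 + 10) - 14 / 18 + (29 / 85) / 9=-8975722342 / 380205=-23607.59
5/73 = 0.07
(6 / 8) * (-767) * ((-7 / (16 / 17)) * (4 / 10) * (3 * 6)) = 2464371 / 80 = 30804.64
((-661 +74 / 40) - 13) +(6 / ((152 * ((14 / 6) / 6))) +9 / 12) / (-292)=-522074613 / 776720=-672.15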